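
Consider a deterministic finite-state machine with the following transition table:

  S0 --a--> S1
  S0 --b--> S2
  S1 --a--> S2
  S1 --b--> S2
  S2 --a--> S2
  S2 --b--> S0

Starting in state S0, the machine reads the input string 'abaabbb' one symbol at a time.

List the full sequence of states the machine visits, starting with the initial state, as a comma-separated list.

Start: S0
  read 'a': S0 --a--> S1
  read 'b': S1 --b--> S2
  read 'a': S2 --a--> S2
  read 'a': S2 --a--> S2
  read 'b': S2 --b--> S0
  read 'b': S0 --b--> S2
  read 'b': S2 --b--> S0

Answer: S0, S1, S2, S2, S2, S0, S2, S0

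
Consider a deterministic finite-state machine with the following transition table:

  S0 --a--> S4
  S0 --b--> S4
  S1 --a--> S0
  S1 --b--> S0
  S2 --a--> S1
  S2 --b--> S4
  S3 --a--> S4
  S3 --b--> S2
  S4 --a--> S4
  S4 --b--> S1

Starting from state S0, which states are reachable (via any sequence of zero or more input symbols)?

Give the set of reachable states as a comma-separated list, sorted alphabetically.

BFS from S0:
  visit S0: S0--a-->S4 (new), S0--b-->S4 (seen)
  visit S4: S4--a-->S4 (seen), S4--b-->S1 (new)
  visit S1: S1--a-->S0 (seen), S1--b-->S0 (seen)

Answer: S0, S1, S4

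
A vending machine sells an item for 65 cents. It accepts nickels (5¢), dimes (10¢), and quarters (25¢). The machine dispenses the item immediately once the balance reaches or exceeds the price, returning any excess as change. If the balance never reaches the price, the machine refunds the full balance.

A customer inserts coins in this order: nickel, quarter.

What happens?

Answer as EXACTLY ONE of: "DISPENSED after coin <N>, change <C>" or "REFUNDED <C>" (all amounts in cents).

Answer: REFUNDED 30

Derivation:
Price: 65¢
Coin 1 (nickel, 5¢): balance = 5¢
Coin 2 (quarter, 25¢): balance = 30¢
All coins inserted, balance 30¢ < price 65¢ → REFUND 30¢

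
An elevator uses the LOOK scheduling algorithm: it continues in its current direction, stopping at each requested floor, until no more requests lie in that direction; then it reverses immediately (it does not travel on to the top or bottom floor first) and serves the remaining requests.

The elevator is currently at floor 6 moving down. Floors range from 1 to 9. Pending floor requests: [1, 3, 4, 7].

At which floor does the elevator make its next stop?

Answer: 4

Derivation:
Current floor: 6, direction: down
Requests above: [7]
Requests below: [1, 3, 4]
Moving down and requests lie below → nearest below is max([1, 3, 4]) = 4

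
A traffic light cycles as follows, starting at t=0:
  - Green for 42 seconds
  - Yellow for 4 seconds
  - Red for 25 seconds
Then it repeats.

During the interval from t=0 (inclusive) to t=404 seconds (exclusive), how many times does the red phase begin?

Cycle = 42+4+25 = 71s
red phase starts at t = k*71 + 46 for k=0,1,2,...
Need k*71+46 < 404 → k < 5.042
k ∈ {0, ..., 5} → 6 starts

Answer: 6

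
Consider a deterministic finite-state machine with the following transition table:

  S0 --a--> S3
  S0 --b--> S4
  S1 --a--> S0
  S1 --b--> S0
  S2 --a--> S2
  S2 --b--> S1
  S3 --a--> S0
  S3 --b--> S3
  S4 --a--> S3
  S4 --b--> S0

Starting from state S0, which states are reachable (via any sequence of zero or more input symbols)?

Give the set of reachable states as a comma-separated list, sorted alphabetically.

Answer: S0, S3, S4

Derivation:
BFS from S0:
  visit S0: S0--a-->S3 (new), S0--b-->S4 (new)
  visit S3: S3--a-->S0 (seen), S3--b-->S3 (seen)
  visit S4: S4--a-->S3 (seen), S4--b-->S0 (seen)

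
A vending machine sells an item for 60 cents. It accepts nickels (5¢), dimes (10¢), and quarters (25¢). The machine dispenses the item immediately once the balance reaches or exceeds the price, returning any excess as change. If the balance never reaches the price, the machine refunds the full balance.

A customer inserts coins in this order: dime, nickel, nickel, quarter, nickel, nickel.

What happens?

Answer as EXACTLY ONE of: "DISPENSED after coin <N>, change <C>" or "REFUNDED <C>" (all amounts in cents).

Price: 60¢
Coin 1 (dime, 10¢): balance = 10¢
Coin 2 (nickel, 5¢): balance = 15¢
Coin 3 (nickel, 5¢): balance = 20¢
Coin 4 (quarter, 25¢): balance = 45¢
Coin 5 (nickel, 5¢): balance = 50¢
Coin 6 (nickel, 5¢): balance = 55¢
All coins inserted, balance 55¢ < price 60¢ → REFUND 55¢

Answer: REFUNDED 55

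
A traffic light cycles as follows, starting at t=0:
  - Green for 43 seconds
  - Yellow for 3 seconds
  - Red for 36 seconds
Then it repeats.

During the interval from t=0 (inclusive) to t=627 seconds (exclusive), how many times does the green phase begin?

Cycle = 43+3+36 = 82s
green phase starts at t = k*82 + 0 for k=0,1,2,...
Need k*82+0 < 627 → k < 7.646
k ∈ {0, ..., 7} → 8 starts

Answer: 8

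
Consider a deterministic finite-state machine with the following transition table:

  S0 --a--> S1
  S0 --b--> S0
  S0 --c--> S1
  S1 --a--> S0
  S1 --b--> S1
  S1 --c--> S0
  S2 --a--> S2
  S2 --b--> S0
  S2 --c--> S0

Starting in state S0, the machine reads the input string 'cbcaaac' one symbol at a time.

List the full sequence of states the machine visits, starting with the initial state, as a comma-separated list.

Start: S0
  read 'c': S0 --c--> S1
  read 'b': S1 --b--> S1
  read 'c': S1 --c--> S0
  read 'a': S0 --a--> S1
  read 'a': S1 --a--> S0
  read 'a': S0 --a--> S1
  read 'c': S1 --c--> S0

Answer: S0, S1, S1, S0, S1, S0, S1, S0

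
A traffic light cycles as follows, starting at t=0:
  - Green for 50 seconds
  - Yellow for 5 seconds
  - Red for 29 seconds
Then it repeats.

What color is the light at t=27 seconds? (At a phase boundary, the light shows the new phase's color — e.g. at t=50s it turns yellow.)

Cycle length = 50 + 5 + 29 = 84s
t = 27, phase_t = 27 mod 84 = 27
27 < 50 (green end) → GREEN

Answer: green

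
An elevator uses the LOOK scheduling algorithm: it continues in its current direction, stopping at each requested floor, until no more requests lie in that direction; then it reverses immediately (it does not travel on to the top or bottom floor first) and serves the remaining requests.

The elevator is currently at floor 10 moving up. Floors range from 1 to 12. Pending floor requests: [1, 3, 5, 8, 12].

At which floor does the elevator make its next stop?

Current floor: 10, direction: up
Requests above: [12]
Requests below: [1, 3, 5, 8]
Moving up and requests lie above → nearest above is min([12]) = 12

Answer: 12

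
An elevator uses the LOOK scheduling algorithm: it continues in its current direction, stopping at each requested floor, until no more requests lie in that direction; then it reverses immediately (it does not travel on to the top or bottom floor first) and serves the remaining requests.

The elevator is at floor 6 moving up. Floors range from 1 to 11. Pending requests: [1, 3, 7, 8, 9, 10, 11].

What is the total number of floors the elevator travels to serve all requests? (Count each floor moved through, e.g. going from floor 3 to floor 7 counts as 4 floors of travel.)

Start at floor 6 moving up, LOOK stop order: [7, 8, 9, 10, 11, 3, 1]
  6 → 7: |7-6| = 1, total = 1
  7 → 8: |8-7| = 1, total = 2
  8 → 9: |9-8| = 1, total = 3
  9 → 10: |10-9| = 1, total = 4
  10 → 11: |11-10| = 1, total = 5
  11 → 3: |3-11| = 8, total = 13
  3 → 1: |1-3| = 2, total = 15

Answer: 15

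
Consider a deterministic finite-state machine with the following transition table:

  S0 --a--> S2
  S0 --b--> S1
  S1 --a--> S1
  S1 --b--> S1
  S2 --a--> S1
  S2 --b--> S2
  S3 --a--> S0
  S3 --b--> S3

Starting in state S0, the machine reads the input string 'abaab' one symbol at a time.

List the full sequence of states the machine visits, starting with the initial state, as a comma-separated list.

Answer: S0, S2, S2, S1, S1, S1

Derivation:
Start: S0
  read 'a': S0 --a--> S2
  read 'b': S2 --b--> S2
  read 'a': S2 --a--> S1
  read 'a': S1 --a--> S1
  read 'b': S1 --b--> S1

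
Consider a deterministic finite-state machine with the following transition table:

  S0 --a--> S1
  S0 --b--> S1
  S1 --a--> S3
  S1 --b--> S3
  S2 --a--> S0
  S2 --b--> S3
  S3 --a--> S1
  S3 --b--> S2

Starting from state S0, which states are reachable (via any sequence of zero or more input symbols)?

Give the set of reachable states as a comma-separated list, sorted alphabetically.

BFS from S0:
  visit S0: S0--a-->S1 (new), S0--b-->S1 (seen)
  visit S1: S1--a-->S3 (new), S1--b-->S3 (seen)
  visit S3: S3--a-->S1 (seen), S3--b-->S2 (new)
  visit S2: S2--a-->S0 (seen), S2--b-->S3 (seen)

Answer: S0, S1, S2, S3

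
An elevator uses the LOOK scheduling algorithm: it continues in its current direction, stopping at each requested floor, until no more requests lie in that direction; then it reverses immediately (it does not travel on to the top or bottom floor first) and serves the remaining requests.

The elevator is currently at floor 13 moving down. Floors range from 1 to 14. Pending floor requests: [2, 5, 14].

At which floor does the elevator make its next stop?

Current floor: 13, direction: down
Requests above: [14]
Requests below: [2, 5]
Moving down and requests lie below → nearest below is max([2, 5]) = 5

Answer: 5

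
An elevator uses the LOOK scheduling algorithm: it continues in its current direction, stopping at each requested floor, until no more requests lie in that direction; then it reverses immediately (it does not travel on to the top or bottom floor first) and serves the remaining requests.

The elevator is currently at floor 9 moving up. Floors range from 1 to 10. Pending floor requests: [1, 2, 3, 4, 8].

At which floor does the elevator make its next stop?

Current floor: 9, direction: up
Requests above: []
Requests below: [1, 2, 3, 4, 8]
Moving up but no requests above → reverse; nearest below is max([1, 2, 3, 4, 8]) = 8

Answer: 8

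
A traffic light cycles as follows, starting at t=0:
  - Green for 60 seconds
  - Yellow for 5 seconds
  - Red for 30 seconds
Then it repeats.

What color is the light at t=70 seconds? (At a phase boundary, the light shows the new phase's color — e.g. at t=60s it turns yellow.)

Cycle length = 60 + 5 + 30 = 95s
t = 70, phase_t = 70 mod 95 = 70
70 >= 65 → RED

Answer: red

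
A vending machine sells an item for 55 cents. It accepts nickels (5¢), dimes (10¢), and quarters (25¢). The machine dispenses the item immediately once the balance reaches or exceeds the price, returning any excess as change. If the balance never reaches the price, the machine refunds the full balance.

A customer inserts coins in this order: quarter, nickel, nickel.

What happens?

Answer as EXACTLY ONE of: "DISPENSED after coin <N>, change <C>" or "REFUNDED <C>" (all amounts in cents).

Price: 55¢
Coin 1 (quarter, 25¢): balance = 25¢
Coin 2 (nickel, 5¢): balance = 30¢
Coin 3 (nickel, 5¢): balance = 35¢
All coins inserted, balance 35¢ < price 55¢ → REFUND 35¢

Answer: REFUNDED 35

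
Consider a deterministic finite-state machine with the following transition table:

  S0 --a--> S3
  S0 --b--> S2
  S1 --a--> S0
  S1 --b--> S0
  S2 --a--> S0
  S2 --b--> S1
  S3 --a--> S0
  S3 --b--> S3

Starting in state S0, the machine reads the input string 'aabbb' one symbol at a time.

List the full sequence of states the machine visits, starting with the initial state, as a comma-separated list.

Start: S0
  read 'a': S0 --a--> S3
  read 'a': S3 --a--> S0
  read 'b': S0 --b--> S2
  read 'b': S2 --b--> S1
  read 'b': S1 --b--> S0

Answer: S0, S3, S0, S2, S1, S0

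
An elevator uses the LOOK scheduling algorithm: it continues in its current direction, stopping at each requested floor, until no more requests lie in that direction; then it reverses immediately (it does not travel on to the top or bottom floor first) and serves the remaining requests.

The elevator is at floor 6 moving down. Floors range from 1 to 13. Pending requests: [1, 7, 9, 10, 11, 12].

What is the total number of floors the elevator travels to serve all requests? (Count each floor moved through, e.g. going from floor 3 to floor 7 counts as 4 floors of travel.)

Answer: 16

Derivation:
Start at floor 6 moving down, LOOK stop order: [1, 7, 9, 10, 11, 12]
  6 → 1: |1-6| = 5, total = 5
  1 → 7: |7-1| = 6, total = 11
  7 → 9: |9-7| = 2, total = 13
  9 → 10: |10-9| = 1, total = 14
  10 → 11: |11-10| = 1, total = 15
  11 → 12: |12-11| = 1, total = 16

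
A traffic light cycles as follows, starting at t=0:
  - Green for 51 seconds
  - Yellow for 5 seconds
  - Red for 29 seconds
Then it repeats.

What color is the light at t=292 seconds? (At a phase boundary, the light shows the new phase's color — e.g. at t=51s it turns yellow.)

Answer: green

Derivation:
Cycle length = 51 + 5 + 29 = 85s
t = 292, phase_t = 292 mod 85 = 37
37 < 51 (green end) → GREEN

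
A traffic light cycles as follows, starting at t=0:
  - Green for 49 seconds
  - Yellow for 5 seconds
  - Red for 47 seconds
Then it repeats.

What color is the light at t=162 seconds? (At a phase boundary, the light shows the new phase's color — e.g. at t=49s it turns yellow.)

Cycle length = 49 + 5 + 47 = 101s
t = 162, phase_t = 162 mod 101 = 61
61 >= 54 → RED

Answer: red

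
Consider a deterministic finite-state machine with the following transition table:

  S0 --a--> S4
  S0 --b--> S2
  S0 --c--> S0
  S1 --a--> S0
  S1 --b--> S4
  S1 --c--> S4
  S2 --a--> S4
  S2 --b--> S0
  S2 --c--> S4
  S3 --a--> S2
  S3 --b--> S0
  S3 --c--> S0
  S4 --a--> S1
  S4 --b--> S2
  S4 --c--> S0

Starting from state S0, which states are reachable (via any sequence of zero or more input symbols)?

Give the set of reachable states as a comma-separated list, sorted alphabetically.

Answer: S0, S1, S2, S4

Derivation:
BFS from S0:
  visit S0: S0--a-->S4 (new), S0--b-->S2 (new), S0--c-->S0 (seen)
  visit S4: S4--a-->S1 (new), S4--b-->S2 (seen), S4--c-->S0 (seen)
  visit S2: S2--a-->S4 (seen), S2--b-->S0 (seen), S2--c-->S4 (seen)
  visit S1: S1--a-->S0 (seen), S1--b-->S4 (seen), S1--c-->S4 (seen)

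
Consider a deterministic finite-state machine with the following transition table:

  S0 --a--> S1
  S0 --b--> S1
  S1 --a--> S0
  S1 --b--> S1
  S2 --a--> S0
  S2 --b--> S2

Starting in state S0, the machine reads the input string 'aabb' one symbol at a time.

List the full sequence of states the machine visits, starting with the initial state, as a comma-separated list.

Start: S0
  read 'a': S0 --a--> S1
  read 'a': S1 --a--> S0
  read 'b': S0 --b--> S1
  read 'b': S1 --b--> S1

Answer: S0, S1, S0, S1, S1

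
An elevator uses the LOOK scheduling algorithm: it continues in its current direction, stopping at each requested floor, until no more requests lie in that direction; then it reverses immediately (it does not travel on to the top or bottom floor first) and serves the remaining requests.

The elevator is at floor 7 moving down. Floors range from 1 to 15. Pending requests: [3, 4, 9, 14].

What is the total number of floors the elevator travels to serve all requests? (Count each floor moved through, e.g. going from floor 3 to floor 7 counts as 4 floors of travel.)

Answer: 15

Derivation:
Start at floor 7 moving down, LOOK stop order: [4, 3, 9, 14]
  7 → 4: |4-7| = 3, total = 3
  4 → 3: |3-4| = 1, total = 4
  3 → 9: |9-3| = 6, total = 10
  9 → 14: |14-9| = 5, total = 15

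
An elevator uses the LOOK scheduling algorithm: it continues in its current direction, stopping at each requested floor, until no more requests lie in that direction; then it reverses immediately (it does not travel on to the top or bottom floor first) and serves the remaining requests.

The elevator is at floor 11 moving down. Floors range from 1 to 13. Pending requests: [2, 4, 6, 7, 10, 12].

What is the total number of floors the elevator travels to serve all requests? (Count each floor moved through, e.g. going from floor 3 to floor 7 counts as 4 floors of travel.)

Start at floor 11 moving down, LOOK stop order: [10, 7, 6, 4, 2, 12]
  11 → 10: |10-11| = 1, total = 1
  10 → 7: |7-10| = 3, total = 4
  7 → 6: |6-7| = 1, total = 5
  6 → 4: |4-6| = 2, total = 7
  4 → 2: |2-4| = 2, total = 9
  2 → 12: |12-2| = 10, total = 19

Answer: 19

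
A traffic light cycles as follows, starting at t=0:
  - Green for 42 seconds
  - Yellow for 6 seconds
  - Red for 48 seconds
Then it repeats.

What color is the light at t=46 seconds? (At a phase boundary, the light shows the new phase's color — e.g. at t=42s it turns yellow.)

Answer: yellow

Derivation:
Cycle length = 42 + 6 + 48 = 96s
t = 46, phase_t = 46 mod 96 = 46
42 <= 46 < 48 (yellow end) → YELLOW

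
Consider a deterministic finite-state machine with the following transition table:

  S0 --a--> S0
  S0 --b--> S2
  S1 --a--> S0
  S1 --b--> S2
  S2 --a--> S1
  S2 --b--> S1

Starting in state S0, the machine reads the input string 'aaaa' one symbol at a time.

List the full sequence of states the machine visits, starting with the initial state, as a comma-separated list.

Start: S0
  read 'a': S0 --a--> S0
  read 'a': S0 --a--> S0
  read 'a': S0 --a--> S0
  read 'a': S0 --a--> S0

Answer: S0, S0, S0, S0, S0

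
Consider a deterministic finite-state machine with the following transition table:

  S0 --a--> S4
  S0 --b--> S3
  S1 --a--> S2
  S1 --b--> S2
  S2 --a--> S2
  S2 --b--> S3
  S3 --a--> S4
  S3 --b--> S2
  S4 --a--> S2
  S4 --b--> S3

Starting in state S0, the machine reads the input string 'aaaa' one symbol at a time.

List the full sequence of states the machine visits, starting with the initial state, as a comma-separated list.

Answer: S0, S4, S2, S2, S2

Derivation:
Start: S0
  read 'a': S0 --a--> S4
  read 'a': S4 --a--> S2
  read 'a': S2 --a--> S2
  read 'a': S2 --a--> S2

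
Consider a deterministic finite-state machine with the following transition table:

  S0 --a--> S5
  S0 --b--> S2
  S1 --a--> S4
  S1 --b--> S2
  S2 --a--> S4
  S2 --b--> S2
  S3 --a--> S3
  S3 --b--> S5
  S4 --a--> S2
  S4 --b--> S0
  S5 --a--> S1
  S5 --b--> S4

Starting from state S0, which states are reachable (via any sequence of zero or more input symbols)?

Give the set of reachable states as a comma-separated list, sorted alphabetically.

BFS from S0:
  visit S0: S0--a-->S5 (new), S0--b-->S2 (new)
  visit S5: S5--a-->S1 (new), S5--b-->S4 (new)
  visit S2: S2--a-->S4 (seen), S2--b-->S2 (seen)
  visit S1: S1--a-->S4 (seen), S1--b-->S2 (seen)
  visit S4: S4--a-->S2 (seen), S4--b-->S0 (seen)

Answer: S0, S1, S2, S4, S5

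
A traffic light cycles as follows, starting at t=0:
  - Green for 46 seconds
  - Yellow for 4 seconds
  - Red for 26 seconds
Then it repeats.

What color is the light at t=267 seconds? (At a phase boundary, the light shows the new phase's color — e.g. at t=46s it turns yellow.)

Answer: green

Derivation:
Cycle length = 46 + 4 + 26 = 76s
t = 267, phase_t = 267 mod 76 = 39
39 < 46 (green end) → GREEN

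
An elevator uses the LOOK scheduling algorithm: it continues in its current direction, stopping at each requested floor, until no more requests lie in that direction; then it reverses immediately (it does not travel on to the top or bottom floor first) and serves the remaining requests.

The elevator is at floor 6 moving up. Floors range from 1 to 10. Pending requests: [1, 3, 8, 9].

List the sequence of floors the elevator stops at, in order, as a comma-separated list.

Current: 6, moving UP
Serve above first (ascending): [8, 9]
Then reverse, serve below (descending): [3, 1]

Answer: 8, 9, 3, 1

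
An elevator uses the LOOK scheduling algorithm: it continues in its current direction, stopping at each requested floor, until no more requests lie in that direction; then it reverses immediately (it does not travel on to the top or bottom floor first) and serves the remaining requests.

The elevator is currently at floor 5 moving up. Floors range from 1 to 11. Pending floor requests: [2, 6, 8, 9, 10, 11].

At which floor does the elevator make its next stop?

Answer: 6

Derivation:
Current floor: 5, direction: up
Requests above: [6, 8, 9, 10, 11]
Requests below: [2]
Moving up and requests lie above → nearest above is min([6, 8, 9, 10, 11]) = 6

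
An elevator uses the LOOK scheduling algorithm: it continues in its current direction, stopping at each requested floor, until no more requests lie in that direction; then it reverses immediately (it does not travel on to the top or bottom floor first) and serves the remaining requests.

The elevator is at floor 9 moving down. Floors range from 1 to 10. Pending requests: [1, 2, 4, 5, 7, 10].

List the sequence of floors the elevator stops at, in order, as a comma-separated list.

Answer: 7, 5, 4, 2, 1, 10

Derivation:
Current: 9, moving DOWN
Serve below first (descending): [7, 5, 4, 2, 1]
Then reverse, serve above (ascending): [10]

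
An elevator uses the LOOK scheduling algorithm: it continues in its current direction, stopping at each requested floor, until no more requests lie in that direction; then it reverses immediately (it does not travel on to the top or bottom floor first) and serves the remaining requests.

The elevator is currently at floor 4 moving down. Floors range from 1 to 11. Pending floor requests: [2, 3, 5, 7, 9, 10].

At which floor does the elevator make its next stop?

Current floor: 4, direction: down
Requests above: [5, 7, 9, 10]
Requests below: [2, 3]
Moving down and requests lie below → nearest below is max([2, 3]) = 3

Answer: 3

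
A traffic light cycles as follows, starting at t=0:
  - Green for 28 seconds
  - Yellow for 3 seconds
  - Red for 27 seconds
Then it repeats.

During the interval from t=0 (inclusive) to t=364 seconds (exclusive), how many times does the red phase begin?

Answer: 6

Derivation:
Cycle = 28+3+27 = 58s
red phase starts at t = k*58 + 31 for k=0,1,2,...
Need k*58+31 < 364 → k < 5.741
k ∈ {0, ..., 5} → 6 starts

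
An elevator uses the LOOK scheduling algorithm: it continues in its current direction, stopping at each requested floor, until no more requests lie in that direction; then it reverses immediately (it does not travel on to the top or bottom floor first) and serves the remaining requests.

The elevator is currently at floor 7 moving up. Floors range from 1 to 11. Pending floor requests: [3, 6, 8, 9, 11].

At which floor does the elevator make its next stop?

Current floor: 7, direction: up
Requests above: [8, 9, 11]
Requests below: [3, 6]
Moving up and requests lie above → nearest above is min([8, 9, 11]) = 8

Answer: 8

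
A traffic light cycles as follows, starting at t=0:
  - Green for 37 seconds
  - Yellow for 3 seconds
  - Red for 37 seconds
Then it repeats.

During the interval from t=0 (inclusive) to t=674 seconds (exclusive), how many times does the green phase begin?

Cycle = 37+3+37 = 77s
green phase starts at t = k*77 + 0 for k=0,1,2,...
Need k*77+0 < 674 → k < 8.753
k ∈ {0, ..., 8} → 9 starts

Answer: 9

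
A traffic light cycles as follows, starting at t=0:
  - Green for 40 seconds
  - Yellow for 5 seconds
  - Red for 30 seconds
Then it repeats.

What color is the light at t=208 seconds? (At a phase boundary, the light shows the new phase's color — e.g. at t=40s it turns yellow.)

Answer: red

Derivation:
Cycle length = 40 + 5 + 30 = 75s
t = 208, phase_t = 208 mod 75 = 58
58 >= 45 → RED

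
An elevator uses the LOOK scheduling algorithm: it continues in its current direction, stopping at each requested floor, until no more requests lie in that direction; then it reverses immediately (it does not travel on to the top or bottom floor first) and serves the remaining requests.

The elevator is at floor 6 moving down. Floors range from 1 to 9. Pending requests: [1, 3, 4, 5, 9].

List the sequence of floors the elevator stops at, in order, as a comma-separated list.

Answer: 5, 4, 3, 1, 9

Derivation:
Current: 6, moving DOWN
Serve below first (descending): [5, 4, 3, 1]
Then reverse, serve above (ascending): [9]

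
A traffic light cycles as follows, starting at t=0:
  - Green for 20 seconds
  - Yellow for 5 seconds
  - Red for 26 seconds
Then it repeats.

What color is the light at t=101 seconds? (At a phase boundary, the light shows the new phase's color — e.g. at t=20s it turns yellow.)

Cycle length = 20 + 5 + 26 = 51s
t = 101, phase_t = 101 mod 51 = 50
50 >= 25 → RED

Answer: red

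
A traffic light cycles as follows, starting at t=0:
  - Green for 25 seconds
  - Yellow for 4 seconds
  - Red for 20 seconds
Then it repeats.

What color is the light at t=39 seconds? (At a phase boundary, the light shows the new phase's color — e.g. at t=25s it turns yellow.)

Cycle length = 25 + 4 + 20 = 49s
t = 39, phase_t = 39 mod 49 = 39
39 >= 29 → RED

Answer: red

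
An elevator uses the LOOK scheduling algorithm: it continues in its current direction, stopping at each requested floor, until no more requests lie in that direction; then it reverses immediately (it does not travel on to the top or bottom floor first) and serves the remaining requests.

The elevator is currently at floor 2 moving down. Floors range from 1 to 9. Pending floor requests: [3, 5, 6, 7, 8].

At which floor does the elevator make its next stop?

Current floor: 2, direction: down
Requests above: [3, 5, 6, 7, 8]
Requests below: []
Moving down but no requests below → reverse; nearest above is min([3, 5, 6, 7, 8]) = 3

Answer: 3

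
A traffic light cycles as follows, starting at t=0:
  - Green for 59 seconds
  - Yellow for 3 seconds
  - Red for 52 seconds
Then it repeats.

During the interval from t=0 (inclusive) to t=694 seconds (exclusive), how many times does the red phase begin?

Answer: 6

Derivation:
Cycle = 59+3+52 = 114s
red phase starts at t = k*114 + 62 for k=0,1,2,...
Need k*114+62 < 694 → k < 5.544
k ∈ {0, ..., 5} → 6 starts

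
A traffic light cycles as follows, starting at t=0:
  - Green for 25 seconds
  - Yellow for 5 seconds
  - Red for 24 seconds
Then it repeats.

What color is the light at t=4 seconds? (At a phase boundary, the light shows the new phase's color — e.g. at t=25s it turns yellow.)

Cycle length = 25 + 5 + 24 = 54s
t = 4, phase_t = 4 mod 54 = 4
4 < 25 (green end) → GREEN

Answer: green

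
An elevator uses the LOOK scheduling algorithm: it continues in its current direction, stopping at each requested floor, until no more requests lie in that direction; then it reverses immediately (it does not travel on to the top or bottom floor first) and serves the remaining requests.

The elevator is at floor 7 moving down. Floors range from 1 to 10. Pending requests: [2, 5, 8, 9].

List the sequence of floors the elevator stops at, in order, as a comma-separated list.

Answer: 5, 2, 8, 9

Derivation:
Current: 7, moving DOWN
Serve below first (descending): [5, 2]
Then reverse, serve above (ascending): [8, 9]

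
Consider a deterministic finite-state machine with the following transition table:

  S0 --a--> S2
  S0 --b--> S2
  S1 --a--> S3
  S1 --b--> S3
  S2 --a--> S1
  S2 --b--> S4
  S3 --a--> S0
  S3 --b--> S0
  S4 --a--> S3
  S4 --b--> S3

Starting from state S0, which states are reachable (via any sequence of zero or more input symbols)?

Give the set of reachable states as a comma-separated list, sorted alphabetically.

BFS from S0:
  visit S0: S0--a-->S2 (new), S0--b-->S2 (seen)
  visit S2: S2--a-->S1 (new), S2--b-->S4 (new)
  visit S1: S1--a-->S3 (new), S1--b-->S3 (seen)
  visit S4: S4--a-->S3 (seen), S4--b-->S3 (seen)
  visit S3: S3--a-->S0 (seen), S3--b-->S0 (seen)

Answer: S0, S1, S2, S3, S4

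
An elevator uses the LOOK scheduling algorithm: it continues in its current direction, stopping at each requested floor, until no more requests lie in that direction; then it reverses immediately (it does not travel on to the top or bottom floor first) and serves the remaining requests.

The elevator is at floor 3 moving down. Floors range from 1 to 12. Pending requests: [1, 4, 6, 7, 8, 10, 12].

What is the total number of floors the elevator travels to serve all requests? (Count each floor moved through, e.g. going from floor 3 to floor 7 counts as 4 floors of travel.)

Answer: 13

Derivation:
Start at floor 3 moving down, LOOK stop order: [1, 4, 6, 7, 8, 10, 12]
  3 → 1: |1-3| = 2, total = 2
  1 → 4: |4-1| = 3, total = 5
  4 → 6: |6-4| = 2, total = 7
  6 → 7: |7-6| = 1, total = 8
  7 → 8: |8-7| = 1, total = 9
  8 → 10: |10-8| = 2, total = 11
  10 → 12: |12-10| = 2, total = 13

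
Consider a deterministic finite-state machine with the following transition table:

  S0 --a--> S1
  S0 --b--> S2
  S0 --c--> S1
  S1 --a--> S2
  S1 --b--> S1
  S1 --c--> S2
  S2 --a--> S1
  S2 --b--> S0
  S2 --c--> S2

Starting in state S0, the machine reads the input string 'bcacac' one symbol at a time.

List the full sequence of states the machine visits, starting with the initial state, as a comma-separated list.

Start: S0
  read 'b': S0 --b--> S2
  read 'c': S2 --c--> S2
  read 'a': S2 --a--> S1
  read 'c': S1 --c--> S2
  read 'a': S2 --a--> S1
  read 'c': S1 --c--> S2

Answer: S0, S2, S2, S1, S2, S1, S2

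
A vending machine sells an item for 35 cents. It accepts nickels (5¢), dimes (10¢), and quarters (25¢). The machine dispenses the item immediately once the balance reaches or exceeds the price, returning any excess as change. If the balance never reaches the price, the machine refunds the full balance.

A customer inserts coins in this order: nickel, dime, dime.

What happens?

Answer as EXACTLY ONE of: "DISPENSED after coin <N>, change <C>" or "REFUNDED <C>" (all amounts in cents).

Answer: REFUNDED 25

Derivation:
Price: 35¢
Coin 1 (nickel, 5¢): balance = 5¢
Coin 2 (dime, 10¢): balance = 15¢
Coin 3 (dime, 10¢): balance = 25¢
All coins inserted, balance 25¢ < price 35¢ → REFUND 25¢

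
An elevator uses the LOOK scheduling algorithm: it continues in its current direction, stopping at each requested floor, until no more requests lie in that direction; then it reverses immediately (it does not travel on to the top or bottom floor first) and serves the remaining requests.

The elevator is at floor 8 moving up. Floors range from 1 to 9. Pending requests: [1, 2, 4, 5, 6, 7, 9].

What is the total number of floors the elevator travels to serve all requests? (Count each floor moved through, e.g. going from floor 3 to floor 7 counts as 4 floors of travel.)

Start at floor 8 moving up, LOOK stop order: [9, 7, 6, 5, 4, 2, 1]
  8 → 9: |9-8| = 1, total = 1
  9 → 7: |7-9| = 2, total = 3
  7 → 6: |6-7| = 1, total = 4
  6 → 5: |5-6| = 1, total = 5
  5 → 4: |4-5| = 1, total = 6
  4 → 2: |2-4| = 2, total = 8
  2 → 1: |1-2| = 1, total = 9

Answer: 9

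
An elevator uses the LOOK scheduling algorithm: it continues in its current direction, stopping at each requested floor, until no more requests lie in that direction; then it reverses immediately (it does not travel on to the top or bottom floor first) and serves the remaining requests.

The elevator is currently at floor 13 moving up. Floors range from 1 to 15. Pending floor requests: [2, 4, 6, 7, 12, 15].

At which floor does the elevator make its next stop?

Current floor: 13, direction: up
Requests above: [15]
Requests below: [2, 4, 6, 7, 12]
Moving up and requests lie above → nearest above is min([15]) = 15

Answer: 15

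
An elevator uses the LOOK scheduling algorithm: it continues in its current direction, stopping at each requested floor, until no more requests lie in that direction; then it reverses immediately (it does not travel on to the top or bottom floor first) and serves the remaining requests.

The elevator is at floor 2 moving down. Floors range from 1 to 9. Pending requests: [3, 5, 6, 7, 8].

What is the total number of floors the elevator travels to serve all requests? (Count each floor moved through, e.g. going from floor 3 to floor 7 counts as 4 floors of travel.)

Answer: 6

Derivation:
Start at floor 2 moving down, LOOK stop order: [3, 5, 6, 7, 8]
  2 → 3: |3-2| = 1, total = 1
  3 → 5: |5-3| = 2, total = 3
  5 → 6: |6-5| = 1, total = 4
  6 → 7: |7-6| = 1, total = 5
  7 → 8: |8-7| = 1, total = 6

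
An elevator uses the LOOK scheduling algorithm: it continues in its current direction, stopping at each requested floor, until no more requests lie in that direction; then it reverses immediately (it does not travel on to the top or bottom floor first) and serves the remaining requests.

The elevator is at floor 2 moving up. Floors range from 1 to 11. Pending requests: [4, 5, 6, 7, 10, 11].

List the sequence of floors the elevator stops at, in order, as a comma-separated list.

Answer: 4, 5, 6, 7, 10, 11

Derivation:
Current: 2, moving UP
Serve above first (ascending): [4, 5, 6, 7, 10, 11]
Then reverse, serve below (descending): []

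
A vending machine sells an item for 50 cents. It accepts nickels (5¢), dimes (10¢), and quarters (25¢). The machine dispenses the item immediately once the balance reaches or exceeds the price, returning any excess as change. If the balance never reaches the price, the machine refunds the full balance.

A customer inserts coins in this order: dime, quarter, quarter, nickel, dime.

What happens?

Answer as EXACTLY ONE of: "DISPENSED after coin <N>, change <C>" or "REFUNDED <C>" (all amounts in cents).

Answer: DISPENSED after coin 3, change 10

Derivation:
Price: 50¢
Coin 1 (dime, 10¢): balance = 10¢
Coin 2 (quarter, 25¢): balance = 35¢
Coin 3 (quarter, 25¢): balance = 60¢
  → balance >= price → DISPENSE, change = 60 - 50 = 10¢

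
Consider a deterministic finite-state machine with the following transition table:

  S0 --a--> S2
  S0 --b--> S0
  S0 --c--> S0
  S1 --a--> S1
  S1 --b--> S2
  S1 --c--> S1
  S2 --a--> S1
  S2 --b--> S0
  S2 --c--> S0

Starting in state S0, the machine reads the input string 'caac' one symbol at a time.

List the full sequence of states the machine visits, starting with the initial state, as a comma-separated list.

Answer: S0, S0, S2, S1, S1

Derivation:
Start: S0
  read 'c': S0 --c--> S0
  read 'a': S0 --a--> S2
  read 'a': S2 --a--> S1
  read 'c': S1 --c--> S1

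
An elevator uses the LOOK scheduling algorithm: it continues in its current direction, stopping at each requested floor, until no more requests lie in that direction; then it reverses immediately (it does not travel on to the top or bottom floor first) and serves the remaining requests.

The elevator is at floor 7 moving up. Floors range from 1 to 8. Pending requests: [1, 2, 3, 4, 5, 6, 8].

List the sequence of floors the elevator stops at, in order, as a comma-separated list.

Current: 7, moving UP
Serve above first (ascending): [8]
Then reverse, serve below (descending): [6, 5, 4, 3, 2, 1]

Answer: 8, 6, 5, 4, 3, 2, 1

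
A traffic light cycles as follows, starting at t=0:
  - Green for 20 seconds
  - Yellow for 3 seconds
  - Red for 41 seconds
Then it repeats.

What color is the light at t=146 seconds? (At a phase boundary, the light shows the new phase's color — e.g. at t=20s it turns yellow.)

Cycle length = 20 + 3 + 41 = 64s
t = 146, phase_t = 146 mod 64 = 18
18 < 20 (green end) → GREEN

Answer: green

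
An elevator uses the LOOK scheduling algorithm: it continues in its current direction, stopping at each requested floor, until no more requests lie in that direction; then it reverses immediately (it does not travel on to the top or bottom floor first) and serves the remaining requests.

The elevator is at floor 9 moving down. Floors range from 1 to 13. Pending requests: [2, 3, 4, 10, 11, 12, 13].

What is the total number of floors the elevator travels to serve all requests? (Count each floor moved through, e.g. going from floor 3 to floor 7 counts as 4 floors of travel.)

Answer: 18

Derivation:
Start at floor 9 moving down, LOOK stop order: [4, 3, 2, 10, 11, 12, 13]
  9 → 4: |4-9| = 5, total = 5
  4 → 3: |3-4| = 1, total = 6
  3 → 2: |2-3| = 1, total = 7
  2 → 10: |10-2| = 8, total = 15
  10 → 11: |11-10| = 1, total = 16
  11 → 12: |12-11| = 1, total = 17
  12 → 13: |13-12| = 1, total = 18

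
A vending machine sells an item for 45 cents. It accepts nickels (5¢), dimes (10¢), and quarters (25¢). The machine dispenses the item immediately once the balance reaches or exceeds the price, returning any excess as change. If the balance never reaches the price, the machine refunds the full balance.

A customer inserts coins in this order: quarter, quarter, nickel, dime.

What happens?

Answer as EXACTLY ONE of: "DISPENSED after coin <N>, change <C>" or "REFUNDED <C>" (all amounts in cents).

Price: 45¢
Coin 1 (quarter, 25¢): balance = 25¢
Coin 2 (quarter, 25¢): balance = 50¢
  → balance >= price → DISPENSE, change = 50 - 45 = 5¢

Answer: DISPENSED after coin 2, change 5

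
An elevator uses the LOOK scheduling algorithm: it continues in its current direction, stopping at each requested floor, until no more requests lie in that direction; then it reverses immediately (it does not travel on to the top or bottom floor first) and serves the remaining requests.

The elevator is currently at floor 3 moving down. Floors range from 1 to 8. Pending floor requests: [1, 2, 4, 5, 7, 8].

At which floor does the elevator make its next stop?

Answer: 2

Derivation:
Current floor: 3, direction: down
Requests above: [4, 5, 7, 8]
Requests below: [1, 2]
Moving down and requests lie below → nearest below is max([1, 2]) = 2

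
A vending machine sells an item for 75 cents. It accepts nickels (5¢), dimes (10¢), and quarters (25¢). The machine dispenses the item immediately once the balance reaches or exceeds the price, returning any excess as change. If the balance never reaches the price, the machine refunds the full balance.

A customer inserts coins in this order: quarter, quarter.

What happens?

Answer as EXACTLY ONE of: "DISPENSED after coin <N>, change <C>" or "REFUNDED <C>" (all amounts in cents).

Answer: REFUNDED 50

Derivation:
Price: 75¢
Coin 1 (quarter, 25¢): balance = 25¢
Coin 2 (quarter, 25¢): balance = 50¢
All coins inserted, balance 50¢ < price 75¢ → REFUND 50¢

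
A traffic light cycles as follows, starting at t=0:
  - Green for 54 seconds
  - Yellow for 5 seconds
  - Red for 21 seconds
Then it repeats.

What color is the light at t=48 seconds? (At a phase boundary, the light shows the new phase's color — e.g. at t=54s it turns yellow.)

Cycle length = 54 + 5 + 21 = 80s
t = 48, phase_t = 48 mod 80 = 48
48 < 54 (green end) → GREEN

Answer: green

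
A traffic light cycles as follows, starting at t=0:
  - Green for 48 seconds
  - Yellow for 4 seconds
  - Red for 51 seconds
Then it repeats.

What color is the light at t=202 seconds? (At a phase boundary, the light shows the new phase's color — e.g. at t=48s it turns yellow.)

Answer: red

Derivation:
Cycle length = 48 + 4 + 51 = 103s
t = 202, phase_t = 202 mod 103 = 99
99 >= 52 → RED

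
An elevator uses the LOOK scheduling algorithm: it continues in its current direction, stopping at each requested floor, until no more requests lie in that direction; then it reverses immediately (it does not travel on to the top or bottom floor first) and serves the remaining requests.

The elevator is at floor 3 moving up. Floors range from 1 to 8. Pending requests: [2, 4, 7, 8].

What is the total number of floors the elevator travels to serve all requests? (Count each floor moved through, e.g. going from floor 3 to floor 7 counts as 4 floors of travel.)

Start at floor 3 moving up, LOOK stop order: [4, 7, 8, 2]
  3 → 4: |4-3| = 1, total = 1
  4 → 7: |7-4| = 3, total = 4
  7 → 8: |8-7| = 1, total = 5
  8 → 2: |2-8| = 6, total = 11

Answer: 11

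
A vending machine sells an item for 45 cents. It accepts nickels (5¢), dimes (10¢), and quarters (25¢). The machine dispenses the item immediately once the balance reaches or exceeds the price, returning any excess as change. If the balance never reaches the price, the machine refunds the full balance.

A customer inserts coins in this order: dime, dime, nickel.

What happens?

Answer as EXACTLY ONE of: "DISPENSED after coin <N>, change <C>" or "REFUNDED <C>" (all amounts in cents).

Answer: REFUNDED 25

Derivation:
Price: 45¢
Coin 1 (dime, 10¢): balance = 10¢
Coin 2 (dime, 10¢): balance = 20¢
Coin 3 (nickel, 5¢): balance = 25¢
All coins inserted, balance 25¢ < price 45¢ → REFUND 25¢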